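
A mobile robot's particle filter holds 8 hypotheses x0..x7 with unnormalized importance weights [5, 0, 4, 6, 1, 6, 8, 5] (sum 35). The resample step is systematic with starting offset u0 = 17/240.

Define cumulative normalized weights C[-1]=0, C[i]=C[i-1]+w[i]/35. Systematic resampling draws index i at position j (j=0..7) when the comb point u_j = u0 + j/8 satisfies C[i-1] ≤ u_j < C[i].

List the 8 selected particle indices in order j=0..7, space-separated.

0 2 3 4 5 6 6 7

C = [1/7, 1/7, 9/35, 3/7, 16/35, 22/35, 6/7, 1]
j=0: u_0=17/240 ∈ [0, 1/7) → index 0
j=1: u_1=47/240 ∈ [1/7, 9/35) → index 2
j=2: u_2=77/240 ∈ [9/35, 3/7) → index 3
j=3: u_3=107/240 ∈ [3/7, 16/35) → index 4
j=4: u_4=137/240 ∈ [16/35, 22/35) → index 5
j=5: u_5=167/240 ∈ [22/35, 6/7) → index 6
j=6: u_6=197/240 ∈ [22/35, 6/7) → index 6
j=7: u_7=227/240 ∈ [6/7, 1) → index 7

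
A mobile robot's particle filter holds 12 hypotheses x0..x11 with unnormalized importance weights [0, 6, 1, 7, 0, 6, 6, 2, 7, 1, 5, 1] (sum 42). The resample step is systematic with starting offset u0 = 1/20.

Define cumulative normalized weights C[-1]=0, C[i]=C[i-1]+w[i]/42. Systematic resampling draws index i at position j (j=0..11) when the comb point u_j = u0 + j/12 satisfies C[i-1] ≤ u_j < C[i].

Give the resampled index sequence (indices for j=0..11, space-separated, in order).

1 1 3 3 5 5 6 7 8 8 10 10

C = [0, 1/7, 1/6, 1/3, 1/3, 10/21, 13/21, 2/3, 5/6, 6/7, 41/42, 1]
j=0: u_0=1/20 ∈ [0, 1/7) → index 1
j=1: u_1=2/15 ∈ [0, 1/7) → index 1
j=2: u_2=13/60 ∈ [1/6, 1/3) → index 3
j=3: u_3=3/10 ∈ [1/6, 1/3) → index 3
j=4: u_4=23/60 ∈ [1/3, 10/21) → index 5
j=5: u_5=7/15 ∈ [1/3, 10/21) → index 5
j=6: u_6=11/20 ∈ [10/21, 13/21) → index 6
j=7: u_7=19/30 ∈ [13/21, 2/3) → index 7
j=8: u_8=43/60 ∈ [2/3, 5/6) → index 8
j=9: u_9=4/5 ∈ [2/3, 5/6) → index 8
j=10: u_10=53/60 ∈ [6/7, 41/42) → index 10
j=11: u_11=29/30 ∈ [6/7, 41/42) → index 10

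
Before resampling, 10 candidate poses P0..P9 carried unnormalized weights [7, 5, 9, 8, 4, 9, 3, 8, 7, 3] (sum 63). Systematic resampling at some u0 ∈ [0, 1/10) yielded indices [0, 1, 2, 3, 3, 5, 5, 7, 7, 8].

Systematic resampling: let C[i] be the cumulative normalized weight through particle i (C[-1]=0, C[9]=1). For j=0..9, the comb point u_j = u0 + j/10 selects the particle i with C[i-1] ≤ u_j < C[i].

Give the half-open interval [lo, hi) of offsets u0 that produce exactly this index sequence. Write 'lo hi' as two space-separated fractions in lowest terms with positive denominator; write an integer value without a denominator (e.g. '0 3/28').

C = [1/9, 4/21, 1/3, 29/63, 11/21, 2/3, 5/7, 53/63, 20/21, 1]
j=0 picked index 0: u0 ∈ [0, 1/9)
j=1 picked index 1: u0 ∈ [1/90, 19/210)
j=2 picked index 2: u0 ∈ [-1/105, 2/15)
j=3 picked index 3: u0 ∈ [1/30, 101/630)
j=4 picked index 3: u0 ∈ [-1/15, 19/315)
j=5 picked index 5: u0 ∈ [1/42, 1/6)
j=6 picked index 5: u0 ∈ [-8/105, 1/15)
j=7 picked index 7: u0 ∈ [1/70, 89/630)
j=8 picked index 7: u0 ∈ [-3/35, 13/315)
j=9 picked index 8: u0 ∈ [-37/630, 11/210)
intersection: [1/30, 13/315)

1/30 13/315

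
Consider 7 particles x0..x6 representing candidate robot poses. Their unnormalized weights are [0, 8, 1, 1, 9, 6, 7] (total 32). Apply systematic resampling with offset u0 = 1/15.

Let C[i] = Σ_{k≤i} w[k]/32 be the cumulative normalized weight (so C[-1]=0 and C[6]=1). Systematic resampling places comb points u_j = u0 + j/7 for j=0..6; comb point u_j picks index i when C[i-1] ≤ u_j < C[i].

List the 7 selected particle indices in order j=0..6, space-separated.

C = [0, 1/4, 9/32, 5/16, 19/32, 25/32, 1]
j=0: u_0=1/15 ∈ [0, 1/4) → index 1
j=1: u_1=22/105 ∈ [0, 1/4) → index 1
j=2: u_2=37/105 ∈ [5/16, 19/32) → index 4
j=3: u_3=52/105 ∈ [5/16, 19/32) → index 4
j=4: u_4=67/105 ∈ [19/32, 25/32) → index 5
j=5: u_5=82/105 ∈ [19/32, 25/32) → index 5
j=6: u_6=97/105 ∈ [25/32, 1) → index 6

1 1 4 4 5 5 6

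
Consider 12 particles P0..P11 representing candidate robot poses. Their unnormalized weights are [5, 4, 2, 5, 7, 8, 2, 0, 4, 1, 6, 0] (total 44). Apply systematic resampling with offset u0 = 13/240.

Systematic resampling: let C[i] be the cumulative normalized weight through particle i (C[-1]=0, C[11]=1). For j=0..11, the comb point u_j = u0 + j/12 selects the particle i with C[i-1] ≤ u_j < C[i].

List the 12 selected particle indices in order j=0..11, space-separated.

C = [5/44, 9/44, 1/4, 4/11, 23/44, 31/44, 3/4, 3/4, 37/44, 19/22, 1, 1]
j=0: u_0=13/240 ∈ [0, 5/44) → index 0
j=1: u_1=11/80 ∈ [5/44, 9/44) → index 1
j=2: u_2=53/240 ∈ [9/44, 1/4) → index 2
j=3: u_3=73/240 ∈ [1/4, 4/11) → index 3
j=4: u_4=31/80 ∈ [4/11, 23/44) → index 4
j=5: u_5=113/240 ∈ [4/11, 23/44) → index 4
j=6: u_6=133/240 ∈ [23/44, 31/44) → index 5
j=7: u_7=51/80 ∈ [23/44, 31/44) → index 5
j=8: u_8=173/240 ∈ [31/44, 3/4) → index 6
j=9: u_9=193/240 ∈ [3/4, 37/44) → index 8
j=10: u_10=71/80 ∈ [19/22, 1) → index 10
j=11: u_11=233/240 ∈ [19/22, 1) → index 10

0 1 2 3 4 4 5 5 6 8 10 10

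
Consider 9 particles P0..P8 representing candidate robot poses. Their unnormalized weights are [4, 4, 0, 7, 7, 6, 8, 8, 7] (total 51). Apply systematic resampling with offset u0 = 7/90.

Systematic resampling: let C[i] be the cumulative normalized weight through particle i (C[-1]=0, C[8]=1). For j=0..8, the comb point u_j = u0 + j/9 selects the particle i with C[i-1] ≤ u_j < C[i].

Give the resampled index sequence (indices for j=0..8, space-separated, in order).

C = [4/51, 8/51, 8/51, 5/17, 22/51, 28/51, 12/17, 44/51, 1]
j=0: u_0=7/90 ∈ [0, 4/51) → index 0
j=1: u_1=17/90 ∈ [8/51, 5/17) → index 3
j=2: u_2=3/10 ∈ [5/17, 22/51) → index 4
j=3: u_3=37/90 ∈ [5/17, 22/51) → index 4
j=4: u_4=47/90 ∈ [22/51, 28/51) → index 5
j=5: u_5=19/30 ∈ [28/51, 12/17) → index 6
j=6: u_6=67/90 ∈ [12/17, 44/51) → index 7
j=7: u_7=77/90 ∈ [12/17, 44/51) → index 7
j=8: u_8=29/30 ∈ [44/51, 1) → index 8

0 3 4 4 5 6 7 7 8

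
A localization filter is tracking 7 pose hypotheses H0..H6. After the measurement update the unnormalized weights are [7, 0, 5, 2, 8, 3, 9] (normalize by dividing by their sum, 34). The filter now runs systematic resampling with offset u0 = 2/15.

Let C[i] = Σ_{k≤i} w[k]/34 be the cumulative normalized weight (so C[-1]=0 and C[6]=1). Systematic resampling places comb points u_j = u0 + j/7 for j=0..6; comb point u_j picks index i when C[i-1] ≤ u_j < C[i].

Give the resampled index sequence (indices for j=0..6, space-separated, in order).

C = [7/34, 7/34, 6/17, 7/17, 11/17, 25/34, 1]
j=0: u_0=2/15 ∈ [0, 7/34) → index 0
j=1: u_1=29/105 ∈ [7/34, 6/17) → index 2
j=2: u_2=44/105 ∈ [7/17, 11/17) → index 4
j=3: u_3=59/105 ∈ [7/17, 11/17) → index 4
j=4: u_4=74/105 ∈ [11/17, 25/34) → index 5
j=5: u_5=89/105 ∈ [25/34, 1) → index 6
j=6: u_6=104/105 ∈ [25/34, 1) → index 6

0 2 4 4 5 6 6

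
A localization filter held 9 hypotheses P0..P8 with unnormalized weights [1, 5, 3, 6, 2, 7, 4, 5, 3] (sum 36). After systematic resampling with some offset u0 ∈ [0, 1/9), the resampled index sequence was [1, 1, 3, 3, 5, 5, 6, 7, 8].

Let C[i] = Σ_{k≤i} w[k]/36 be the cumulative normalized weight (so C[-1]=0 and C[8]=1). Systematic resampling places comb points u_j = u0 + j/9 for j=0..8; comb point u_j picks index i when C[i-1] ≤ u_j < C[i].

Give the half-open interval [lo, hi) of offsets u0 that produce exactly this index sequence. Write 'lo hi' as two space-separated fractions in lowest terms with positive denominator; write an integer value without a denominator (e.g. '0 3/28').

C = [1/36, 1/6, 1/4, 5/12, 17/36, 2/3, 7/9, 11/12, 1]
j=0 picked index 1: u0 ∈ [1/36, 1/6)
j=1 picked index 1: u0 ∈ [-1/12, 1/18)
j=2 picked index 3: u0 ∈ [1/36, 7/36)
j=3 picked index 3: u0 ∈ [-1/12, 1/12)
j=4 picked index 5: u0 ∈ [1/36, 2/9)
j=5 picked index 5: u0 ∈ [-1/12, 1/9)
j=6 picked index 6: u0 ∈ [0, 1/9)
j=7 picked index 7: u0 ∈ [0, 5/36)
j=8 picked index 8: u0 ∈ [1/36, 1/9)
intersection: [1/36, 1/18)

1/36 1/18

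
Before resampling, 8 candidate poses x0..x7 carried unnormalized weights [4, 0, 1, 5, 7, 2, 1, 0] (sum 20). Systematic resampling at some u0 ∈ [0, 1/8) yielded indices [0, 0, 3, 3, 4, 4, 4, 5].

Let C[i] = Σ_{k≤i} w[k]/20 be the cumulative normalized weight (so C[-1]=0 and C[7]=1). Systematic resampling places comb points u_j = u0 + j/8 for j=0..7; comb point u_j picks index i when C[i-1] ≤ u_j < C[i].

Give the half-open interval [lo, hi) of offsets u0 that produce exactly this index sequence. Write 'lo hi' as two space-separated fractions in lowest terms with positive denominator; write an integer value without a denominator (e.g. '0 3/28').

C = [1/5, 1/5, 1/4, 1/2, 17/20, 19/20, 1, 1]
j=0 picked index 0: u0 ∈ [0, 1/5)
j=1 picked index 0: u0 ∈ [-1/8, 3/40)
j=2 picked index 3: u0 ∈ [0, 1/4)
j=3 picked index 3: u0 ∈ [-1/8, 1/8)
j=4 picked index 4: u0 ∈ [0, 7/20)
j=5 picked index 4: u0 ∈ [-1/8, 9/40)
j=6 picked index 4: u0 ∈ [-1/4, 1/10)
j=7 picked index 5: u0 ∈ [-1/40, 3/40)
intersection: [0, 3/40)

0 3/40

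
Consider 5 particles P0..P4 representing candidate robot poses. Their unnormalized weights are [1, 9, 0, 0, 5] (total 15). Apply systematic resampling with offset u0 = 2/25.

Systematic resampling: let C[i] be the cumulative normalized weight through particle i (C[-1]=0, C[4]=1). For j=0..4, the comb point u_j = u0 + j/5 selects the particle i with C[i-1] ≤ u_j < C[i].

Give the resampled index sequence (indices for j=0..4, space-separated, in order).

1 1 1 4 4

C = [1/15, 2/3, 2/3, 2/3, 1]
j=0: u_0=2/25 ∈ [1/15, 2/3) → index 1
j=1: u_1=7/25 ∈ [1/15, 2/3) → index 1
j=2: u_2=12/25 ∈ [1/15, 2/3) → index 1
j=3: u_3=17/25 ∈ [2/3, 1) → index 4
j=4: u_4=22/25 ∈ [2/3, 1) → index 4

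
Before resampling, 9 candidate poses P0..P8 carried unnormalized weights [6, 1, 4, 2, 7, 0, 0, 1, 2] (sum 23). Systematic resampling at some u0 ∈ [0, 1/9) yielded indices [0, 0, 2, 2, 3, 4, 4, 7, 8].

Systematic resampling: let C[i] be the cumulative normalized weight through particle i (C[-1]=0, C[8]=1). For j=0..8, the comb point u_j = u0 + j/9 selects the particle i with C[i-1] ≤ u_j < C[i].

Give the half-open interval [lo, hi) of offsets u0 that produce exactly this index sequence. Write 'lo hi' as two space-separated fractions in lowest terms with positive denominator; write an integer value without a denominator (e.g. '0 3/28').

C = [6/23, 7/23, 11/23, 13/23, 20/23, 20/23, 20/23, 21/23, 1]
j=0 picked index 0: u0 ∈ [0, 6/23)
j=1 picked index 0: u0 ∈ [-1/9, 31/207)
j=2 picked index 2: u0 ∈ [17/207, 53/207)
j=3 picked index 2: u0 ∈ [-2/69, 10/69)
j=4 picked index 3: u0 ∈ [7/207, 25/207)
j=5 picked index 4: u0 ∈ [2/207, 65/207)
j=6 picked index 4: u0 ∈ [-7/69, 14/69)
j=7 picked index 7: u0 ∈ [19/207, 28/207)
j=8 picked index 8: u0 ∈ [5/207, 1/9)
intersection: [19/207, 1/9)

19/207 1/9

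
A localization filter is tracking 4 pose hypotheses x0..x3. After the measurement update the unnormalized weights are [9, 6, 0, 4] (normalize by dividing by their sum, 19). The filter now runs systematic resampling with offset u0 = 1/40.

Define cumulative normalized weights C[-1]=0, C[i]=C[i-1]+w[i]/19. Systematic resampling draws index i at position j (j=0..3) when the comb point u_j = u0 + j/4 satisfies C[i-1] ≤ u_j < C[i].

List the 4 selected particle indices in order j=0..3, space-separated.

C = [9/19, 15/19, 15/19, 1]
j=0: u_0=1/40 ∈ [0, 9/19) → index 0
j=1: u_1=11/40 ∈ [0, 9/19) → index 0
j=2: u_2=21/40 ∈ [9/19, 15/19) → index 1
j=3: u_3=31/40 ∈ [9/19, 15/19) → index 1

0 0 1 1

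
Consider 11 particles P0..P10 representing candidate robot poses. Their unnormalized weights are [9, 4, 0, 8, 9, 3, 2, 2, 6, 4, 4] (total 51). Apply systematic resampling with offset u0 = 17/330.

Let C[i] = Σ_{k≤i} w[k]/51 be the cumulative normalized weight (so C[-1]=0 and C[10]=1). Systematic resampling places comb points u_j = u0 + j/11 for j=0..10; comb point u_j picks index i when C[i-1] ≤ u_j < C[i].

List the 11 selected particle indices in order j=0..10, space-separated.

C = [3/17, 13/51, 13/51, 7/17, 10/17, 11/17, 35/51, 37/51, 43/51, 47/51, 1]
j=0: u_0=17/330 ∈ [0, 3/17) → index 0
j=1: u_1=47/330 ∈ [0, 3/17) → index 0
j=2: u_2=7/30 ∈ [3/17, 13/51) → index 1
j=3: u_3=107/330 ∈ [13/51, 7/17) → index 3
j=4: u_4=137/330 ∈ [7/17, 10/17) → index 4
j=5: u_5=167/330 ∈ [7/17, 10/17) → index 4
j=6: u_6=197/330 ∈ [10/17, 11/17) → index 5
j=7: u_7=227/330 ∈ [35/51, 37/51) → index 7
j=8: u_8=257/330 ∈ [37/51, 43/51) → index 8
j=9: u_9=287/330 ∈ [43/51, 47/51) → index 9
j=10: u_10=317/330 ∈ [47/51, 1) → index 10

0 0 1 3 4 4 5 7 8 9 10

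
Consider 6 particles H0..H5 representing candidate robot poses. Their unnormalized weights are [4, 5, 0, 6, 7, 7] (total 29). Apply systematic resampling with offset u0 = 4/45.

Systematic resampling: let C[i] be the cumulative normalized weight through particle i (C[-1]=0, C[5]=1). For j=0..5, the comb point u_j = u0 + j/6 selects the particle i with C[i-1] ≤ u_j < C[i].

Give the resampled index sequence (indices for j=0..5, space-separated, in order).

0 1 3 4 4 5

C = [4/29, 9/29, 9/29, 15/29, 22/29, 1]
j=0: u_0=4/45 ∈ [0, 4/29) → index 0
j=1: u_1=23/90 ∈ [4/29, 9/29) → index 1
j=2: u_2=19/45 ∈ [9/29, 15/29) → index 3
j=3: u_3=53/90 ∈ [15/29, 22/29) → index 4
j=4: u_4=34/45 ∈ [15/29, 22/29) → index 4
j=5: u_5=83/90 ∈ [22/29, 1) → index 5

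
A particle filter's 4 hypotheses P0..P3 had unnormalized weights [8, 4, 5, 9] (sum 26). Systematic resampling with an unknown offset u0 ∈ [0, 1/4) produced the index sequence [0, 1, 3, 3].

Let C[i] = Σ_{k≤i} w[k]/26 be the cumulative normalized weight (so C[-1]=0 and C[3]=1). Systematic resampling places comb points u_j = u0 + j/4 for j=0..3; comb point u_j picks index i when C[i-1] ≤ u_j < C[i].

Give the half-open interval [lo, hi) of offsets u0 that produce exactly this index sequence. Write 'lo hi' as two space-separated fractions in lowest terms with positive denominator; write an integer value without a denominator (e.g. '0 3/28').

2/13 11/52

C = [4/13, 6/13, 17/26, 1]
j=0 picked index 0: u0 ∈ [0, 4/13)
j=1 picked index 1: u0 ∈ [3/52, 11/52)
j=2 picked index 3: u0 ∈ [2/13, 1/2)
j=3 picked index 3: u0 ∈ [-5/52, 1/4)
intersection: [2/13, 11/52)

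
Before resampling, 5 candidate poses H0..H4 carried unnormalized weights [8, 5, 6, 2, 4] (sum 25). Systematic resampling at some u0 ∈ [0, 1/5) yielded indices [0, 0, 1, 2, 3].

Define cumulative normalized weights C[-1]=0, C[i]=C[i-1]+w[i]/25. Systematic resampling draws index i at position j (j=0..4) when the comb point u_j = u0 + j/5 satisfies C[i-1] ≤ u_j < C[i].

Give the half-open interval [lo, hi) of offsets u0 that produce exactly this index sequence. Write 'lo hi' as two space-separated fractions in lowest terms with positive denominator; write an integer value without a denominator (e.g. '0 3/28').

C = [8/25, 13/25, 19/25, 21/25, 1]
j=0 picked index 0: u0 ∈ [0, 8/25)
j=1 picked index 0: u0 ∈ [-1/5, 3/25)
j=2 picked index 1: u0 ∈ [-2/25, 3/25)
j=3 picked index 2: u0 ∈ [-2/25, 4/25)
j=4 picked index 3: u0 ∈ [-1/25, 1/25)
intersection: [0, 1/25)

0 1/25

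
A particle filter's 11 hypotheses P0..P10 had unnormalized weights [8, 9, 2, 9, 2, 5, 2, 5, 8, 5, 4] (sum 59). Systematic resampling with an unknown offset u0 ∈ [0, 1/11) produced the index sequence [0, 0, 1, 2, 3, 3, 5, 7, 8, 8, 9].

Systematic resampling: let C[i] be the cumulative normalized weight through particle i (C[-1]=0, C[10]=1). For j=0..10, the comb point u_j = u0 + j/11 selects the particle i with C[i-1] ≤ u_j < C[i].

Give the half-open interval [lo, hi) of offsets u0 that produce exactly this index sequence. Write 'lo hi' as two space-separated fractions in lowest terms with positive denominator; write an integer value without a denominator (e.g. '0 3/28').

C = [8/59, 17/59, 19/59, 28/59, 30/59, 35/59, 37/59, 42/59, 50/59, 55/59, 1]
j=0 picked index 0: u0 ∈ [0, 8/59)
j=1 picked index 0: u0 ∈ [-1/11, 29/649)
j=2 picked index 1: u0 ∈ [-30/649, 69/649)
j=3 picked index 2: u0 ∈ [10/649, 32/649)
j=4 picked index 3: u0 ∈ [-27/649, 72/649)
j=5 picked index 3: u0 ∈ [-86/649, 13/649)
j=6 picked index 5: u0 ∈ [-24/649, 31/649)
j=7 picked index 7: u0 ∈ [-6/649, 49/649)
j=8 picked index 8: u0 ∈ [-10/649, 78/649)
j=9 picked index 8: u0 ∈ [-69/649, 19/649)
j=10 picked index 9: u0 ∈ [-40/649, 15/649)
intersection: [10/649, 13/649)

10/649 13/649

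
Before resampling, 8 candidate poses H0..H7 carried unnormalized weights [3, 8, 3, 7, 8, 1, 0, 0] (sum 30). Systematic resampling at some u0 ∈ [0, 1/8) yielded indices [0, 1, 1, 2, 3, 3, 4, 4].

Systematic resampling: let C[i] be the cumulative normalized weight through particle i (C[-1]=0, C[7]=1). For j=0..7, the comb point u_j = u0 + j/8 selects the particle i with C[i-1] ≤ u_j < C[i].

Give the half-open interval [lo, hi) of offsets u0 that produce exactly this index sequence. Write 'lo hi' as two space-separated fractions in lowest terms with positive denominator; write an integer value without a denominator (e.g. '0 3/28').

0 3/40

C = [1/10, 11/30, 7/15, 7/10, 29/30, 1, 1, 1]
j=0 picked index 0: u0 ∈ [0, 1/10)
j=1 picked index 1: u0 ∈ [-1/40, 29/120)
j=2 picked index 1: u0 ∈ [-3/20, 7/60)
j=3 picked index 2: u0 ∈ [-1/120, 11/120)
j=4 picked index 3: u0 ∈ [-1/30, 1/5)
j=5 picked index 3: u0 ∈ [-19/120, 3/40)
j=6 picked index 4: u0 ∈ [-1/20, 13/60)
j=7 picked index 4: u0 ∈ [-7/40, 11/120)
intersection: [0, 3/40)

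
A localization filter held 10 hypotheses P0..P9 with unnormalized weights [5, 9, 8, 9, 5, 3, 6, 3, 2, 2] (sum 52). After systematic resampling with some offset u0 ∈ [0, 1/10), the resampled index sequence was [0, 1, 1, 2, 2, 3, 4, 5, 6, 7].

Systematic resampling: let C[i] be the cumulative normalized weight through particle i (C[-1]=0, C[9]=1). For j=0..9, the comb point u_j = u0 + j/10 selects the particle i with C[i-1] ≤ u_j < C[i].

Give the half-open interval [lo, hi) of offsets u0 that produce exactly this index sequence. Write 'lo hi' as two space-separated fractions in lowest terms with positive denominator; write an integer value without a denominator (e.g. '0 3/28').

C = [5/52, 7/26, 11/26, 31/52, 9/13, 3/4, 45/52, 12/13, 25/26, 1]
j=0 picked index 0: u0 ∈ [0, 5/52)
j=1 picked index 1: u0 ∈ [-1/260, 11/65)
j=2 picked index 1: u0 ∈ [-27/260, 9/130)
j=3 picked index 2: u0 ∈ [-2/65, 8/65)
j=4 picked index 2: u0 ∈ [-17/130, 3/130)
j=5 picked index 3: u0 ∈ [-1/13, 5/52)
j=6 picked index 4: u0 ∈ [-1/260, 6/65)
j=7 picked index 5: u0 ∈ [-1/130, 1/20)
j=8 picked index 6: u0 ∈ [-1/20, 17/260)
j=9 picked index 7: u0 ∈ [-9/260, 3/130)
intersection: [0, 3/130)

0 3/130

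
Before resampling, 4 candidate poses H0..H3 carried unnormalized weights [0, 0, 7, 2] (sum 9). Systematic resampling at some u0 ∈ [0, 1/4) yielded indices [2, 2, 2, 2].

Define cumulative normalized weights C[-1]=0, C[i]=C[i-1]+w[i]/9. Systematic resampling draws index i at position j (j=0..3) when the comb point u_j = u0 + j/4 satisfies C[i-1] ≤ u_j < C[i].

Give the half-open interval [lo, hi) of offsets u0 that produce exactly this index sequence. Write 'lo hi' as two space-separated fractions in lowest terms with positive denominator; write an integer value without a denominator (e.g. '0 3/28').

C = [0, 0, 7/9, 1]
j=0 picked index 2: u0 ∈ [0, 7/9)
j=1 picked index 2: u0 ∈ [-1/4, 19/36)
j=2 picked index 2: u0 ∈ [-1/2, 5/18)
j=3 picked index 2: u0 ∈ [-3/4, 1/36)
intersection: [0, 1/36)

0 1/36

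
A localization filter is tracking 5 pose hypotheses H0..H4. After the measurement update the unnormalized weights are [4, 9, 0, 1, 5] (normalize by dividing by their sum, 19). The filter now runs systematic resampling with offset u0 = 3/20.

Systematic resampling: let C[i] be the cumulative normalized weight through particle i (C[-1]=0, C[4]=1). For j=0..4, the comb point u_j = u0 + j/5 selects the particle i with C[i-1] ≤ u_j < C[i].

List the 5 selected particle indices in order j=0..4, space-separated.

0 1 1 4 4

C = [4/19, 13/19, 13/19, 14/19, 1]
j=0: u_0=3/20 ∈ [0, 4/19) → index 0
j=1: u_1=7/20 ∈ [4/19, 13/19) → index 1
j=2: u_2=11/20 ∈ [4/19, 13/19) → index 1
j=3: u_3=3/4 ∈ [14/19, 1) → index 4
j=4: u_4=19/20 ∈ [14/19, 1) → index 4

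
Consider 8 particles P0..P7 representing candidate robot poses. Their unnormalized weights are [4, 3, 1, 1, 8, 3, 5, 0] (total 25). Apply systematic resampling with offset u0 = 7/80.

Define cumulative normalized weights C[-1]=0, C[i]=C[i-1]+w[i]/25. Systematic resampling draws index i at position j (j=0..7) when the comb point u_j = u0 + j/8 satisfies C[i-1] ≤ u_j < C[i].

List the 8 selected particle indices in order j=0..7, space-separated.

0 1 3 4 4 5 6 6

C = [4/25, 7/25, 8/25, 9/25, 17/25, 4/5, 1, 1]
j=0: u_0=7/80 ∈ [0, 4/25) → index 0
j=1: u_1=17/80 ∈ [4/25, 7/25) → index 1
j=2: u_2=27/80 ∈ [8/25, 9/25) → index 3
j=3: u_3=37/80 ∈ [9/25, 17/25) → index 4
j=4: u_4=47/80 ∈ [9/25, 17/25) → index 4
j=5: u_5=57/80 ∈ [17/25, 4/5) → index 5
j=6: u_6=67/80 ∈ [4/5, 1) → index 6
j=7: u_7=77/80 ∈ [4/5, 1) → index 6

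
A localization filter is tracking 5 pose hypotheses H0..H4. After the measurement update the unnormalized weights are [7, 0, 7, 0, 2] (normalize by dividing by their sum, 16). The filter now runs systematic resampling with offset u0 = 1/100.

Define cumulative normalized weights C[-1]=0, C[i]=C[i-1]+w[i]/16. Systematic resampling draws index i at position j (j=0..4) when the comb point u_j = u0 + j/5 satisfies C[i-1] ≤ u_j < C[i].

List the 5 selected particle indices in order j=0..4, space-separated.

C = [7/16, 7/16, 7/8, 7/8, 1]
j=0: u_0=1/100 ∈ [0, 7/16) → index 0
j=1: u_1=21/100 ∈ [0, 7/16) → index 0
j=2: u_2=41/100 ∈ [0, 7/16) → index 0
j=3: u_3=61/100 ∈ [7/16, 7/8) → index 2
j=4: u_4=81/100 ∈ [7/16, 7/8) → index 2

0 0 0 2 2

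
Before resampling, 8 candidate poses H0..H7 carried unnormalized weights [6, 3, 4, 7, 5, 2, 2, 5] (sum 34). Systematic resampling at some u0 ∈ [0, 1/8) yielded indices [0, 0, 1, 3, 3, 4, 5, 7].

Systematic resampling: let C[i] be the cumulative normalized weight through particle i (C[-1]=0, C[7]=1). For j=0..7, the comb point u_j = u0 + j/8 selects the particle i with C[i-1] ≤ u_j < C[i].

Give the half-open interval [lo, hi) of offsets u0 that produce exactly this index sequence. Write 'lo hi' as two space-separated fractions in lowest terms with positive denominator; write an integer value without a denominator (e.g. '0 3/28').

C = [3/17, 9/34, 13/34, 10/17, 25/34, 27/34, 29/34, 1]
j=0 picked index 0: u0 ∈ [0, 3/17)
j=1 picked index 0: u0 ∈ [-1/8, 7/136)
j=2 picked index 1: u0 ∈ [-5/68, 1/68)
j=3 picked index 3: u0 ∈ [1/136, 29/136)
j=4 picked index 3: u0 ∈ [-2/17, 3/34)
j=5 picked index 4: u0 ∈ [-5/136, 15/136)
j=6 picked index 5: u0 ∈ [-1/68, 3/68)
j=7 picked index 7: u0 ∈ [-3/136, 1/8)
intersection: [1/136, 1/68)

1/136 1/68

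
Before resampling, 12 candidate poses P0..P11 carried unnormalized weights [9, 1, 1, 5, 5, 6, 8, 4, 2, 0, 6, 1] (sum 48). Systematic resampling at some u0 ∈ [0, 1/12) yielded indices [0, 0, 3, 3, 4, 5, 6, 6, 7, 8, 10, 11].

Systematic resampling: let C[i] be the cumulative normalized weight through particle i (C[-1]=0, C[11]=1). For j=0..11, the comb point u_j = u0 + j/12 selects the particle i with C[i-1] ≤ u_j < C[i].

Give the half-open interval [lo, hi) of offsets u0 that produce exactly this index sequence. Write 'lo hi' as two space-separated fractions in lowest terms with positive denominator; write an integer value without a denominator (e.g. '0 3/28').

1/16 1/12

C = [3/16, 5/24, 11/48, 1/3, 7/16, 9/16, 35/48, 13/16, 41/48, 41/48, 47/48, 1]
j=0 picked index 0: u0 ∈ [0, 3/16)
j=1 picked index 0: u0 ∈ [-1/12, 5/48)
j=2 picked index 3: u0 ∈ [1/16, 1/6)
j=3 picked index 3: u0 ∈ [-1/48, 1/12)
j=4 picked index 4: u0 ∈ [0, 5/48)
j=5 picked index 5: u0 ∈ [1/48, 7/48)
j=6 picked index 6: u0 ∈ [1/16, 11/48)
j=7 picked index 6: u0 ∈ [-1/48, 7/48)
j=8 picked index 7: u0 ∈ [1/16, 7/48)
j=9 picked index 8: u0 ∈ [1/16, 5/48)
j=10 picked index 10: u0 ∈ [1/48, 7/48)
j=11 picked index 11: u0 ∈ [1/16, 1/12)
intersection: [1/16, 1/12)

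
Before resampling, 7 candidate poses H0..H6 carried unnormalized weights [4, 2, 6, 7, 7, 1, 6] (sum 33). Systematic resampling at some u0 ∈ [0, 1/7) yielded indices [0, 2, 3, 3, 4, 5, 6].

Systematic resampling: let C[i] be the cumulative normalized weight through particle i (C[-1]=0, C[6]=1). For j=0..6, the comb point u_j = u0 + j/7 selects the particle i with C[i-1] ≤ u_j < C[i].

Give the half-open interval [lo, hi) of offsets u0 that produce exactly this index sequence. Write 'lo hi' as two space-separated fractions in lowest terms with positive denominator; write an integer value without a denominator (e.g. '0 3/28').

6/77 8/77

C = [4/33, 2/11, 4/11, 19/33, 26/33, 9/11, 1]
j=0 picked index 0: u0 ∈ [0, 4/33)
j=1 picked index 2: u0 ∈ [3/77, 17/77)
j=2 picked index 3: u0 ∈ [6/77, 67/231)
j=3 picked index 3: u0 ∈ [-5/77, 34/231)
j=4 picked index 4: u0 ∈ [1/231, 50/231)
j=5 picked index 5: u0 ∈ [17/231, 8/77)
j=6 picked index 6: u0 ∈ [-3/77, 1/7)
intersection: [6/77, 8/77)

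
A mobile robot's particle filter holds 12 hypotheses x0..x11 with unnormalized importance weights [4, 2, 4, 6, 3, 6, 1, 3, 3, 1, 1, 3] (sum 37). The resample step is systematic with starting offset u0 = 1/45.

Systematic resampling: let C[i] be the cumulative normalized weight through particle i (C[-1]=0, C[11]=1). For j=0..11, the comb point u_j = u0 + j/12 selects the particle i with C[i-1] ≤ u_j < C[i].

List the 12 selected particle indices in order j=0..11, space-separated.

C = [4/37, 6/37, 10/37, 16/37, 19/37, 25/37, 26/37, 29/37, 32/37, 33/37, 34/37, 1]
j=0: u_0=1/45 ∈ [0, 4/37) → index 0
j=1: u_1=19/180 ∈ [0, 4/37) → index 0
j=2: u_2=17/90 ∈ [6/37, 10/37) → index 2
j=3: u_3=49/180 ∈ [10/37, 16/37) → index 3
j=4: u_4=16/45 ∈ [10/37, 16/37) → index 3
j=5: u_5=79/180 ∈ [16/37, 19/37) → index 4
j=6: u_6=47/90 ∈ [19/37, 25/37) → index 5
j=7: u_7=109/180 ∈ [19/37, 25/37) → index 5
j=8: u_8=31/45 ∈ [25/37, 26/37) → index 6
j=9: u_9=139/180 ∈ [26/37, 29/37) → index 7
j=10: u_10=77/90 ∈ [29/37, 32/37) → index 8
j=11: u_11=169/180 ∈ [34/37, 1) → index 11

0 0 2 3 3 4 5 5 6 7 8 11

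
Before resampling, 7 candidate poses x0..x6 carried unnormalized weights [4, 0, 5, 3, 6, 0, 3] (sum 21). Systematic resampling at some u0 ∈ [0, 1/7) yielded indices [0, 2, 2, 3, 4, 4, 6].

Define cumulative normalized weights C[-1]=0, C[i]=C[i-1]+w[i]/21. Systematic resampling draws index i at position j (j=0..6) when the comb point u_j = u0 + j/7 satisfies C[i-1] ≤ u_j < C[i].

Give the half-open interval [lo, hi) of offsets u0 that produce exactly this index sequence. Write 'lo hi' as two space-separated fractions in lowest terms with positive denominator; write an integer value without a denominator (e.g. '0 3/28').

1/21 1/7

C = [4/21, 4/21, 3/7, 4/7, 6/7, 6/7, 1]
j=0 picked index 0: u0 ∈ [0, 4/21)
j=1 picked index 2: u0 ∈ [1/21, 2/7)
j=2 picked index 2: u0 ∈ [-2/21, 1/7)
j=3 picked index 3: u0 ∈ [0, 1/7)
j=4 picked index 4: u0 ∈ [0, 2/7)
j=5 picked index 4: u0 ∈ [-1/7, 1/7)
j=6 picked index 6: u0 ∈ [0, 1/7)
intersection: [1/21, 1/7)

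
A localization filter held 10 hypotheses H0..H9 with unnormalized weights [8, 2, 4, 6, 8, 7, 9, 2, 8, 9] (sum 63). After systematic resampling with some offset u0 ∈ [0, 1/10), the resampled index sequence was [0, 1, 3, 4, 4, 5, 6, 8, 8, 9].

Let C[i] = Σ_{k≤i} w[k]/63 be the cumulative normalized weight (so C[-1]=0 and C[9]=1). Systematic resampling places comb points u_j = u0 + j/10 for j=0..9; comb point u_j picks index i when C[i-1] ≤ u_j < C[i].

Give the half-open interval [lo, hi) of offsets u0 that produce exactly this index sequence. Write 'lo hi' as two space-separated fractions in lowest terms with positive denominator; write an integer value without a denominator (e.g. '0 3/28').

19/630 2/45

C = [8/63, 10/63, 2/9, 20/63, 4/9, 5/9, 44/63, 46/63, 6/7, 1]
j=0 picked index 0: u0 ∈ [0, 8/63)
j=1 picked index 1: u0 ∈ [17/630, 37/630)
j=2 picked index 3: u0 ∈ [1/45, 37/315)
j=3 picked index 4: u0 ∈ [11/630, 13/90)
j=4 picked index 4: u0 ∈ [-26/315, 2/45)
j=5 picked index 5: u0 ∈ [-1/18, 1/18)
j=6 picked index 6: u0 ∈ [-2/45, 31/315)
j=7 picked index 8: u0 ∈ [19/630, 11/70)
j=8 picked index 8: u0 ∈ [-22/315, 2/35)
j=9 picked index 9: u0 ∈ [-3/70, 1/10)
intersection: [19/630, 2/45)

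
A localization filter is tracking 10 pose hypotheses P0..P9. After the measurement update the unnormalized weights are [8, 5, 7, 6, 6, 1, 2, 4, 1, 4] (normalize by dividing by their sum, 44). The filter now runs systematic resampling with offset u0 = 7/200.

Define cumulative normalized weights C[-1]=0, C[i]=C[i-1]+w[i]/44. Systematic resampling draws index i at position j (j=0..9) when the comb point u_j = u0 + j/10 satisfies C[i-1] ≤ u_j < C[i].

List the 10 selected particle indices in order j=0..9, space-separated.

C = [2/11, 13/44, 5/11, 13/22, 8/11, 3/4, 35/44, 39/44, 10/11, 1]
j=0: u_0=7/200 ∈ [0, 2/11) → index 0
j=1: u_1=27/200 ∈ [0, 2/11) → index 0
j=2: u_2=47/200 ∈ [2/11, 13/44) → index 1
j=3: u_3=67/200 ∈ [13/44, 5/11) → index 2
j=4: u_4=87/200 ∈ [13/44, 5/11) → index 2
j=5: u_5=107/200 ∈ [5/11, 13/22) → index 3
j=6: u_6=127/200 ∈ [13/22, 8/11) → index 4
j=7: u_7=147/200 ∈ [8/11, 3/4) → index 5
j=8: u_8=167/200 ∈ [35/44, 39/44) → index 7
j=9: u_9=187/200 ∈ [10/11, 1) → index 9

0 0 1 2 2 3 4 5 7 9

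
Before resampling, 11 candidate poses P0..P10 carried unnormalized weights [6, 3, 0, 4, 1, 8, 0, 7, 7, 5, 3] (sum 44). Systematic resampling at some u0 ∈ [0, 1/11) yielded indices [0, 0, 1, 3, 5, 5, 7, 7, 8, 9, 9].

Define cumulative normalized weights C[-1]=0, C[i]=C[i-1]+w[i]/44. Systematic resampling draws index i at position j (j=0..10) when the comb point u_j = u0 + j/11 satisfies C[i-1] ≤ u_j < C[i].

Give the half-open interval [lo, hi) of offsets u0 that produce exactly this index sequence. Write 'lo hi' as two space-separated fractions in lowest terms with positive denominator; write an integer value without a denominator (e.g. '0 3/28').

C = [3/22, 9/44, 9/44, 13/44, 7/22, 1/2, 1/2, 29/44, 9/11, 41/44, 1]
j=0 picked index 0: u0 ∈ [0, 3/22)
j=1 picked index 0: u0 ∈ [-1/11, 1/22)
j=2 picked index 1: u0 ∈ [-1/22, 1/44)
j=3 picked index 3: u0 ∈ [-3/44, 1/44)
j=4 picked index 5: u0 ∈ [-1/22, 3/22)
j=5 picked index 5: u0 ∈ [-3/22, 1/22)
j=6 picked index 7: u0 ∈ [-1/22, 5/44)
j=7 picked index 7: u0 ∈ [-3/22, 1/44)
j=8 picked index 8: u0 ∈ [-3/44, 1/11)
j=9 picked index 9: u0 ∈ [0, 5/44)
j=10 picked index 9: u0 ∈ [-1/11, 1/44)
intersection: [0, 1/44)

0 1/44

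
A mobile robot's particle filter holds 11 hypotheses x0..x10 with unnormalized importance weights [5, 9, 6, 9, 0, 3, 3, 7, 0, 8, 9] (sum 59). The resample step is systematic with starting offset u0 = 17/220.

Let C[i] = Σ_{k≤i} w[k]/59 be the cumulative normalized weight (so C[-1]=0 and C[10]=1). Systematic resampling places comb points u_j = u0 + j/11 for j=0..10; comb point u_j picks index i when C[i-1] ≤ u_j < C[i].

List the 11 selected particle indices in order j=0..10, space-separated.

C = [5/59, 14/59, 20/59, 29/59, 29/59, 32/59, 35/59, 42/59, 42/59, 50/59, 1]
j=0: u_0=17/220 ∈ [0, 5/59) → index 0
j=1: u_1=37/220 ∈ [5/59, 14/59) → index 1
j=2: u_2=57/220 ∈ [14/59, 20/59) → index 2
j=3: u_3=7/20 ∈ [20/59, 29/59) → index 3
j=4: u_4=97/220 ∈ [20/59, 29/59) → index 3
j=5: u_5=117/220 ∈ [29/59, 32/59) → index 5
j=6: u_6=137/220 ∈ [35/59, 42/59) → index 7
j=7: u_7=157/220 ∈ [42/59, 50/59) → index 9
j=8: u_8=177/220 ∈ [42/59, 50/59) → index 9
j=9: u_9=197/220 ∈ [50/59, 1) → index 10
j=10: u_10=217/220 ∈ [50/59, 1) → index 10

0 1 2 3 3 5 7 9 9 10 10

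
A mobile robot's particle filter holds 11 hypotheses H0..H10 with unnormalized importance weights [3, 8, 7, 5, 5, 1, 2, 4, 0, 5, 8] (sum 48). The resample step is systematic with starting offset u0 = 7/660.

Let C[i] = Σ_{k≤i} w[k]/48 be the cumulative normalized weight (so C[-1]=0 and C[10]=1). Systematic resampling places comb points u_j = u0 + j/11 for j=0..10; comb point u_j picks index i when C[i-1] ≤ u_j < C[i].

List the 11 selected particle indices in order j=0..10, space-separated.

0 1 1 2 2 3 4 7 9 9 10

C = [1/16, 11/48, 3/8, 23/48, 7/12, 29/48, 31/48, 35/48, 35/48, 5/6, 1]
j=0: u_0=7/660 ∈ [0, 1/16) → index 0
j=1: u_1=67/660 ∈ [1/16, 11/48) → index 1
j=2: u_2=127/660 ∈ [1/16, 11/48) → index 1
j=3: u_3=17/60 ∈ [11/48, 3/8) → index 2
j=4: u_4=247/660 ∈ [11/48, 3/8) → index 2
j=5: u_5=307/660 ∈ [3/8, 23/48) → index 3
j=6: u_6=367/660 ∈ [23/48, 7/12) → index 4
j=7: u_7=427/660 ∈ [31/48, 35/48) → index 7
j=8: u_8=487/660 ∈ [35/48, 5/6) → index 9
j=9: u_9=547/660 ∈ [35/48, 5/6) → index 9
j=10: u_10=607/660 ∈ [5/6, 1) → index 10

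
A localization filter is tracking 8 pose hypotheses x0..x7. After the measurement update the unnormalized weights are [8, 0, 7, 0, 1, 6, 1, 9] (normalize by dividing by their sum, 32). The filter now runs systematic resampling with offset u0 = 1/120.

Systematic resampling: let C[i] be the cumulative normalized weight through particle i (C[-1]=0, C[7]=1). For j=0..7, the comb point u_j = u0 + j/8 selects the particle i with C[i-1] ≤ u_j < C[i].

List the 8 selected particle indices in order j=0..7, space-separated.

C = [1/4, 1/4, 15/32, 15/32, 1/2, 11/16, 23/32, 1]
j=0: u_0=1/120 ∈ [0, 1/4) → index 0
j=1: u_1=2/15 ∈ [0, 1/4) → index 0
j=2: u_2=31/120 ∈ [1/4, 15/32) → index 2
j=3: u_3=23/60 ∈ [1/4, 15/32) → index 2
j=4: u_4=61/120 ∈ [1/2, 11/16) → index 5
j=5: u_5=19/30 ∈ [1/2, 11/16) → index 5
j=6: u_6=91/120 ∈ [23/32, 1) → index 7
j=7: u_7=53/60 ∈ [23/32, 1) → index 7

0 0 2 2 5 5 7 7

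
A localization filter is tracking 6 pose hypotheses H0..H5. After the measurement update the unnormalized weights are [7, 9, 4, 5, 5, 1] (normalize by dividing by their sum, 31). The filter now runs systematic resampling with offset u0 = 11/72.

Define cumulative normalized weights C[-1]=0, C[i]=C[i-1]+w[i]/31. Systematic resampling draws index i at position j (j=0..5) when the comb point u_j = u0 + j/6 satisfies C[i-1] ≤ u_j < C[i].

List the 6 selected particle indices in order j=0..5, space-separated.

C = [7/31, 16/31, 20/31, 25/31, 30/31, 1]
j=0: u_0=11/72 ∈ [0, 7/31) → index 0
j=1: u_1=23/72 ∈ [7/31, 16/31) → index 1
j=2: u_2=35/72 ∈ [7/31, 16/31) → index 1
j=3: u_3=47/72 ∈ [20/31, 25/31) → index 3
j=4: u_4=59/72 ∈ [25/31, 30/31) → index 4
j=5: u_5=71/72 ∈ [30/31, 1) → index 5

0 1 1 3 4 5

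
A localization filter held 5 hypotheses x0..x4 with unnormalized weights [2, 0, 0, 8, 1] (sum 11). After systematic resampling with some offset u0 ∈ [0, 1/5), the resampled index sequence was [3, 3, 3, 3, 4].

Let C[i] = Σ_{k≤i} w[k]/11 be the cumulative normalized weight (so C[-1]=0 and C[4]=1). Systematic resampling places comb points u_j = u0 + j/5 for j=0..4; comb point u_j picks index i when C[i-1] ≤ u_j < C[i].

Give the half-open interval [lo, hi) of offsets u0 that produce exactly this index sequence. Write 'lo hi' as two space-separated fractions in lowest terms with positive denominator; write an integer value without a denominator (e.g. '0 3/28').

2/11 1/5

C = [2/11, 2/11, 2/11, 10/11, 1]
j=0 picked index 3: u0 ∈ [2/11, 10/11)
j=1 picked index 3: u0 ∈ [-1/55, 39/55)
j=2 picked index 3: u0 ∈ [-12/55, 28/55)
j=3 picked index 3: u0 ∈ [-23/55, 17/55)
j=4 picked index 4: u0 ∈ [6/55, 1/5)
intersection: [2/11, 1/5)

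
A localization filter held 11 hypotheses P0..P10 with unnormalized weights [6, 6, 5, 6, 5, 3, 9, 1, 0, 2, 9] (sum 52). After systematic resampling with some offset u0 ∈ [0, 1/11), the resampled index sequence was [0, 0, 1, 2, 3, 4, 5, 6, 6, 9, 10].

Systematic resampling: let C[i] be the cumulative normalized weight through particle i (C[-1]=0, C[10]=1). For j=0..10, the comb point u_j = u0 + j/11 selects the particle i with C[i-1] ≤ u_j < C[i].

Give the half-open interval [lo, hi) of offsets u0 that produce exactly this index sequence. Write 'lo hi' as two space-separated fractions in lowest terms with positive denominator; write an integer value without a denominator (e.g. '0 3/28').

0 5/572

C = [3/26, 3/13, 17/52, 23/52, 7/13, 31/52, 10/13, 41/52, 41/52, 43/52, 1]
j=0 picked index 0: u0 ∈ [0, 3/26)
j=1 picked index 0: u0 ∈ [-1/11, 7/286)
j=2 picked index 1: u0 ∈ [-19/286, 7/143)
j=3 picked index 2: u0 ∈ [-6/143, 31/572)
j=4 picked index 3: u0 ∈ [-21/572, 45/572)
j=5 picked index 4: u0 ∈ [-7/572, 12/143)
j=6 picked index 5: u0 ∈ [-1/143, 29/572)
j=7 picked index 6: u0 ∈ [-23/572, 19/143)
j=8 picked index 6: u0 ∈ [-75/572, 6/143)
j=9 picked index 9: u0 ∈ [-17/572, 5/572)
j=10 picked index 10: u0 ∈ [-47/572, 1/11)
intersection: [0, 5/572)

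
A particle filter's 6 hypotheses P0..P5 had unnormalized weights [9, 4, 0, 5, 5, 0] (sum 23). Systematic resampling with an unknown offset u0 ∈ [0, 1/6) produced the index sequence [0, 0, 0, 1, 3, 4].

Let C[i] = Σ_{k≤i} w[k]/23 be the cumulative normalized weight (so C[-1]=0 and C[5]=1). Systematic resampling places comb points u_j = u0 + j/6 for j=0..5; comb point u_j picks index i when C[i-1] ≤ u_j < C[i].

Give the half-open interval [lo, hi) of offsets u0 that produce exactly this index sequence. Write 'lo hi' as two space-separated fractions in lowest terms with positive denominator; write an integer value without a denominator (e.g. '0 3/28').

0 4/69

C = [9/23, 13/23, 13/23, 18/23, 1, 1]
j=0 picked index 0: u0 ∈ [0, 9/23)
j=1 picked index 0: u0 ∈ [-1/6, 31/138)
j=2 picked index 0: u0 ∈ [-1/3, 4/69)
j=3 picked index 1: u0 ∈ [-5/46, 3/46)
j=4 picked index 3: u0 ∈ [-7/69, 8/69)
j=5 picked index 4: u0 ∈ [-7/138, 1/6)
intersection: [0, 4/69)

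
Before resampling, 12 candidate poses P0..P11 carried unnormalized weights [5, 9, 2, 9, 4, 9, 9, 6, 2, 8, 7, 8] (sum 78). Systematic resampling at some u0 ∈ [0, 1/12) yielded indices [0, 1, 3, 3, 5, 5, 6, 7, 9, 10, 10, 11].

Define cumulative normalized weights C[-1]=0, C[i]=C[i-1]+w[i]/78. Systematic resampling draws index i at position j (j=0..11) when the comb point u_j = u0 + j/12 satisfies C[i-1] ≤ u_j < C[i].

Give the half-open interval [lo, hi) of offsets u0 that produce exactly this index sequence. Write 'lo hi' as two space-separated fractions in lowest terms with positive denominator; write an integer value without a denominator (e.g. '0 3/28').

C = [5/78, 7/39, 8/39, 25/78, 29/78, 19/39, 47/78, 53/78, 55/78, 21/26, 35/39, 1]
j=0 picked index 0: u0 ∈ [0, 5/78)
j=1 picked index 1: u0 ∈ [-1/52, 5/52)
j=2 picked index 3: u0 ∈ [1/26, 2/13)
j=3 picked index 3: u0 ∈ [-7/156, 11/156)
j=4 picked index 5: u0 ∈ [1/26, 2/13)
j=5 picked index 5: u0 ∈ [-7/156, 11/156)
j=6 picked index 6: u0 ∈ [-1/78, 4/39)
j=7 picked index 7: u0 ∈ [1/52, 5/52)
j=8 picked index 9: u0 ∈ [1/26, 11/78)
j=9 picked index 10: u0 ∈ [3/52, 23/156)
j=10 picked index 10: u0 ∈ [-1/39, 5/78)
j=11 picked index 11: u0 ∈ [-1/52, 1/12)
intersection: [3/52, 5/78)

3/52 5/78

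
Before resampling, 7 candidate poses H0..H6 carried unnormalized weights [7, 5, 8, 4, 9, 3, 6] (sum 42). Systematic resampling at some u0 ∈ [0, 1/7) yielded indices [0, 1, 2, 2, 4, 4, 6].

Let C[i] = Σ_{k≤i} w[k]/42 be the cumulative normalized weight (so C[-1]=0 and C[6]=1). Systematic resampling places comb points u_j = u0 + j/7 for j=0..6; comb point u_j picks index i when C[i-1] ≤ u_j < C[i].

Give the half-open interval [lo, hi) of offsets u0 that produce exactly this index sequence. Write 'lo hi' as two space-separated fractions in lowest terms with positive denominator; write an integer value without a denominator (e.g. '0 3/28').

C = [1/6, 2/7, 10/21, 4/7, 11/14, 6/7, 1]
j=0 picked index 0: u0 ∈ [0, 1/6)
j=1 picked index 1: u0 ∈ [1/42, 1/7)
j=2 picked index 2: u0 ∈ [0, 4/21)
j=3 picked index 2: u0 ∈ [-1/7, 1/21)
j=4 picked index 4: u0 ∈ [0, 3/14)
j=5 picked index 4: u0 ∈ [-1/7, 1/14)
j=6 picked index 6: u0 ∈ [0, 1/7)
intersection: [1/42, 1/21)

1/42 1/21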